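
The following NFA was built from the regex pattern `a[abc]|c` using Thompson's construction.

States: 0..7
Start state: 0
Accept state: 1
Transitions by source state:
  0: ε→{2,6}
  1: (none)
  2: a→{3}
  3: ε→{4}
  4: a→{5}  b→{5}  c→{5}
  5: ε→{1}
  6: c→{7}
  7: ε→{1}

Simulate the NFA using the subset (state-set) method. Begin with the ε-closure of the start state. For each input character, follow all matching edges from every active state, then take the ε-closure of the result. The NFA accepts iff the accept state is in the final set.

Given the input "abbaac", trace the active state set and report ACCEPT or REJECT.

S₀ = ε-closure({0}) = {0,2,6}
'a' @ 1: {3,4}
'b' @ 2: {1,5}  [accepting]
'b' @ 3: {}  — no active states
rest 'aac' ignored (set empty)
end set {} — state 1 not in

Answer: REJECT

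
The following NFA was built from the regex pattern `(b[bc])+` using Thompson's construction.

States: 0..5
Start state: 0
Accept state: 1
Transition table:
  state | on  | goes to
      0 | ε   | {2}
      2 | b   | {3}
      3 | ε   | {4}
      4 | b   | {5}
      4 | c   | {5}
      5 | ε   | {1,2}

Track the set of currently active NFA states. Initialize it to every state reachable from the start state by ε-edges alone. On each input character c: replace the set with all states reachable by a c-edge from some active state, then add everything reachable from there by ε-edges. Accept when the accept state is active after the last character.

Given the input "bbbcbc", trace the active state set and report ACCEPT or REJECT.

start: ε-closure({0}) = {0,2}
'b' @ 1: {3,4}
'b' @ 2: {1,2,5}  [accepting]
'b' @ 3: {3,4}
'c' @ 4: {1,2,5}  [accepting]
'b' @ 5: {3,4}
'c' @ 6: {1,2,5}  [accepting]
end set {1,2,5} — state 1 in

Answer: ACCEPT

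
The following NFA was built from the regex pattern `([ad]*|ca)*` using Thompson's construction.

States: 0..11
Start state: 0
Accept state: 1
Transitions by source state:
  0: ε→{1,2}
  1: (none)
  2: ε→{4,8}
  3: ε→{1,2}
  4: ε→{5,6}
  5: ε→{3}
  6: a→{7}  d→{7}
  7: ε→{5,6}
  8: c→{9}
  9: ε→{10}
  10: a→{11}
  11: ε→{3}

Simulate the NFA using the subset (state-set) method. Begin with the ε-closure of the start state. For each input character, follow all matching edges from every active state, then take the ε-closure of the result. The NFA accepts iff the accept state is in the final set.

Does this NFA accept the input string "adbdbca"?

Answer: REJECT

Steps:
start: ε-closure({0}) = {0,1,2,3,4,5,6,8}
'a' @ 1: {1,2,3,4,5,6,7,8}  (accept∈set)
'd' @ 2: {1,2,3,4,5,6,7,8}  (accept∈set)
'b' @ 3: {}  — dead — no transitions
rest 'dbca' ignored (set empty)
end set {} — state 1 not in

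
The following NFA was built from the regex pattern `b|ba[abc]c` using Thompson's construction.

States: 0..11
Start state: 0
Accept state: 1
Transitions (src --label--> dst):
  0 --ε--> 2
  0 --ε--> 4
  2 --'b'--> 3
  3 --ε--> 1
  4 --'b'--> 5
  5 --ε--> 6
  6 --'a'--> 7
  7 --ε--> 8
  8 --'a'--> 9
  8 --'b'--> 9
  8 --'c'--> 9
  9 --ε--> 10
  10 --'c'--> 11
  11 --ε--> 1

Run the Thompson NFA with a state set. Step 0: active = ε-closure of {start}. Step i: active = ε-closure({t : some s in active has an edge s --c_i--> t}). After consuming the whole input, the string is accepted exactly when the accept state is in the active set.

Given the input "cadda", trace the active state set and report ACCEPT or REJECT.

initial (ε-close {0}): {0,2,4}
'c' @ 1: {}  — state set empty
rest 'adda' ignored (set empty)
after full input: {}  (accept=1 not in)

Answer: REJECT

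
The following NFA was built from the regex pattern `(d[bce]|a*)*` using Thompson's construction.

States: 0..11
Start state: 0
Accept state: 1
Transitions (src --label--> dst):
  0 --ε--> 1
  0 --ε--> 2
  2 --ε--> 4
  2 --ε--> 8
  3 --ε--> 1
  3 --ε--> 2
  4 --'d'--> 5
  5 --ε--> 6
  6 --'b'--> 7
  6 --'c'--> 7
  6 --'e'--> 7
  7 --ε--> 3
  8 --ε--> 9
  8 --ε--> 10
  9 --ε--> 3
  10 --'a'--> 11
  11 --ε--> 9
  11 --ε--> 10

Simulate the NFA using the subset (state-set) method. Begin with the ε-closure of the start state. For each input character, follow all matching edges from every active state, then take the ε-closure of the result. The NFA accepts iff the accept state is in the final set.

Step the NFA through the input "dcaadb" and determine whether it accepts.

Answer: ACCEPT

Derivation:
initial (ε-close {0}): {0,1,2,3,4,8,9,10}
'd' @ 1: {5,6}
'c' @ 2: {1,2,3,4,7,8,9,10}  (accept∈set)
'a' @ 3: {1,2,3,4,8,9,10,11}  (accept∈set)
'a' @ 4: {1,2,3,4,8,9,10,11}  (accept∈set)
'd' @ 5: {5,6}
'b' @ 6: {1,2,3,4,7,8,9,10}  (accept∈set)
final: {1,2,3,4,7,8,9,10}; accept 1 in set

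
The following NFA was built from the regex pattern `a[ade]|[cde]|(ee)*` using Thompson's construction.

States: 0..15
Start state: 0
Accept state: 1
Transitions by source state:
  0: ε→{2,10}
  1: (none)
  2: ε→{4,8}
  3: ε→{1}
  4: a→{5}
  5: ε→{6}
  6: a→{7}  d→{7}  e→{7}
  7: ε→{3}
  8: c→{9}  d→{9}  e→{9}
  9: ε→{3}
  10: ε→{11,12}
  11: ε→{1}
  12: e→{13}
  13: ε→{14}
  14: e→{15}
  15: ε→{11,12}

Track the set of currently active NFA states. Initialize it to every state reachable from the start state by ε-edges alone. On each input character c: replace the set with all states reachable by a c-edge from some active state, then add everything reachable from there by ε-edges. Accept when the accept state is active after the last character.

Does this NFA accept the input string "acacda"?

S₀ = ε-closure({0}) = {0,1,2,4,8,10,11,12}
'a' @ 1: {5,6}
'c' @ 2: {}  — dead — no transitions
rest 'acda' ignored (set empty)
final: {}; accept 1 not in set

Answer: REJECT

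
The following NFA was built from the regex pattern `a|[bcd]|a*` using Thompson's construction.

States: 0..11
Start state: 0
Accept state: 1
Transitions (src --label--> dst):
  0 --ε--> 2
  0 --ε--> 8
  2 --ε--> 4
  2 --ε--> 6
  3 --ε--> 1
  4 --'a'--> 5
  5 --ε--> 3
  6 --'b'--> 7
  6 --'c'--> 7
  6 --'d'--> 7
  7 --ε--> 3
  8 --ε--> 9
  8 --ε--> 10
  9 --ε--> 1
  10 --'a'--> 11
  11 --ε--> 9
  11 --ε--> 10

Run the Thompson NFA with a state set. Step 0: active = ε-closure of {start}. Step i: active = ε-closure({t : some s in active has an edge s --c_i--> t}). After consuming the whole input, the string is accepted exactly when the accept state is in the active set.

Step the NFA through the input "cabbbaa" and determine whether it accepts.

Answer: REJECT

Steps:
initial (ε-close {0}): {0,1,2,4,6,8,9,10}
'c' @ 1: {1,3,7}  [accepting]
'a' @ 2: {}  — no active states
rest 'bbbaa' ignored (set empty)
final: {}; accept 1 not in set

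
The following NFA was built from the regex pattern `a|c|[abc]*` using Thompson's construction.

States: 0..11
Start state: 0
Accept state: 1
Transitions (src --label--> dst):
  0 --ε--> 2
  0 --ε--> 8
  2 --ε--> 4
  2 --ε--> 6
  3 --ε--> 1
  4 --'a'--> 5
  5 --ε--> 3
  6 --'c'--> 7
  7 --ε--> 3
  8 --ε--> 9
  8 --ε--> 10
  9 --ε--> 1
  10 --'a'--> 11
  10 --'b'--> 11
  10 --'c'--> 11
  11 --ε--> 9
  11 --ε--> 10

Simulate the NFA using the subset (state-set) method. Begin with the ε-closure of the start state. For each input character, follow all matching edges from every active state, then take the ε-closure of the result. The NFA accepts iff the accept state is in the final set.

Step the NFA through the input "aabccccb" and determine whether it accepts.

initial (ε-close {0}): {0,1,2,4,6,8,9,10}
'a' @ 1: {1,3,5,9,10,11}  ✓accept
'a' @ 2: {1,9,10,11}  ✓accept
'b' @ 3: {1,9,10,11}  ✓accept
'c' @ 4: {1,9,10,11}  ✓accept
'c' @ 5: {1,9,10,11}  ✓accept
'c' @ 6: {1,9,10,11}  ✓accept
'c' @ 7: {1,9,10,11}  ✓accept
'b' @ 8: {1,9,10,11}  ✓accept
end set {1,9,10,11} — state 1 in

Answer: ACCEPT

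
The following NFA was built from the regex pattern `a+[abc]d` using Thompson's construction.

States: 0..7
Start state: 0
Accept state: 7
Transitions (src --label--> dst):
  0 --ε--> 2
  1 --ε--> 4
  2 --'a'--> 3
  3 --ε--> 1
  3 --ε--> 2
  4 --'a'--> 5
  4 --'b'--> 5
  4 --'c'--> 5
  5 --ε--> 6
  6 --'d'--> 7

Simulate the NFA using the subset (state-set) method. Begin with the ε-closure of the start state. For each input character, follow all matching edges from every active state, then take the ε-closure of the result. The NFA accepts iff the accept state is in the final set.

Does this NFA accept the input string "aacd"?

start: ε-closure({0}) = {0,2}
'a' @ 1: {1,2,3,4}
'a' @ 2: {1,2,3,4,5,6}
'c' @ 3: {5,6}
'd' @ 4: {7}  [accepting]
end set {7} — state 7 in

Answer: ACCEPT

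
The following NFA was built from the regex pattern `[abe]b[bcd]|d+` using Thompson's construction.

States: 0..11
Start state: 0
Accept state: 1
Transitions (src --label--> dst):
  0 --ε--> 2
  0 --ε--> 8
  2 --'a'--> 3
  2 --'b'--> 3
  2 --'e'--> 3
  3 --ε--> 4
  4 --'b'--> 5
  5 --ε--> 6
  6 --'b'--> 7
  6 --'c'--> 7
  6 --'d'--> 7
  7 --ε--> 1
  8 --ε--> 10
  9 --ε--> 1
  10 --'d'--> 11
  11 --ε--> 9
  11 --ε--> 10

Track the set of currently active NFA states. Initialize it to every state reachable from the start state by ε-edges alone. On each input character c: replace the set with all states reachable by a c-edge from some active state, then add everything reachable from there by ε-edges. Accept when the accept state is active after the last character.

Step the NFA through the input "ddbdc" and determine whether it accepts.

initial (ε-close {0}): {0,2,8,10}
'd' @ 1: {1,9,10,11}  ✓accept
'd' @ 2: {1,9,10,11}  ✓accept
'b' @ 3: {}  — no active states
rest 'dc' ignored (set empty)
final: {}; accept 1 not in set

Answer: REJECT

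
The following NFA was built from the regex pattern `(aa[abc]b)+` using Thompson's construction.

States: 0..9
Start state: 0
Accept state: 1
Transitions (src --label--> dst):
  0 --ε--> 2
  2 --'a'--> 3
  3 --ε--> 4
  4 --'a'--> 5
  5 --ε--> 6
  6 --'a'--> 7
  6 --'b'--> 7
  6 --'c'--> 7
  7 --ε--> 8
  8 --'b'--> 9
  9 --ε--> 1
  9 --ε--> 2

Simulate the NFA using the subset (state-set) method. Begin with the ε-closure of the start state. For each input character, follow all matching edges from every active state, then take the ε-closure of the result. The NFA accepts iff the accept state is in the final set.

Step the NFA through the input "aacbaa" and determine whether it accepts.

initial (ε-close {0}): {0,2}
'a' @ 1: {3,4}
'a' @ 2: {5,6}
'c' @ 3: {7,8}
'b' @ 4: {1,2,9}  ✓accept
'a' @ 5: {3,4}
'a' @ 6: {5,6}
after full input: {5,6}  (accept=1 not in)

Answer: REJECT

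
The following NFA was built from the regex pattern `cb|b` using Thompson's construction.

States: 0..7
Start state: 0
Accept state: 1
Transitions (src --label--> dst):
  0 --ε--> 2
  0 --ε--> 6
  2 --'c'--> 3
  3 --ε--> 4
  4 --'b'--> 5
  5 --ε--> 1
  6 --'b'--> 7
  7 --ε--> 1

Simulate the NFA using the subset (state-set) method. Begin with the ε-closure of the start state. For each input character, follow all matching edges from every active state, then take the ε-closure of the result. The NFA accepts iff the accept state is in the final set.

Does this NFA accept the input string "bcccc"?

initial (ε-close {0}): {0,2,6}
'b' @ 1: {1,7}  ✓accept
'c' @ 2: {}  — state set empty
rest 'ccc' ignored (set empty)
after full input: {}  (accept=1 not in)

Answer: REJECT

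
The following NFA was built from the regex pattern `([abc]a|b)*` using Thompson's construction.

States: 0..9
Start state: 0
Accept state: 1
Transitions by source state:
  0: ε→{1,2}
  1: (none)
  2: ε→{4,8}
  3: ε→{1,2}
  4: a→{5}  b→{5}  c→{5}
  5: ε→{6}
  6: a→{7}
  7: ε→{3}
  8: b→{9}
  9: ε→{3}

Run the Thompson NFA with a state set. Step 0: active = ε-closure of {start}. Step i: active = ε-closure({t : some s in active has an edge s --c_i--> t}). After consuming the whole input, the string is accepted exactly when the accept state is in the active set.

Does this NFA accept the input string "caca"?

Answer: ACCEPT

Steps:
start: ε-closure({0}) = {0,1,2,4,8}
'c' @ 1: {5,6}
'a' @ 2: {1,2,3,4,7,8}  ✓accept
'c' @ 3: {5,6}
'a' @ 4: {1,2,3,4,7,8}  ✓accept
end set {1,2,3,4,7,8} — state 1 in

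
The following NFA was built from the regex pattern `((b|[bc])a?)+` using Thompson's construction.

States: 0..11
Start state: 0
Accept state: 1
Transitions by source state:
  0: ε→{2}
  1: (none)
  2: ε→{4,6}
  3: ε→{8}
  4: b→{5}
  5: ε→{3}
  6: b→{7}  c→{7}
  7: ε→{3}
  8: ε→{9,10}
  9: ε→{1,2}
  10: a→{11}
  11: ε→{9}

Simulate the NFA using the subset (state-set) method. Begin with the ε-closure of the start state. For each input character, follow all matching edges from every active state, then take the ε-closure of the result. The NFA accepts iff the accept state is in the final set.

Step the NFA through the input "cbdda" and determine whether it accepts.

Answer: REJECT

Steps:
S₀ = ε-closure({0}) = {0,2,4,6}
'c' @ 1: {1,2,3,4,6,7,8,9,10}  ✓accept
'b' @ 2: {1,2,3,4,5,6,7,8,9,10}  ✓accept
'd' @ 3: {}  — state set empty
rest 'da' ignored (set empty)
end set {} — state 1 not in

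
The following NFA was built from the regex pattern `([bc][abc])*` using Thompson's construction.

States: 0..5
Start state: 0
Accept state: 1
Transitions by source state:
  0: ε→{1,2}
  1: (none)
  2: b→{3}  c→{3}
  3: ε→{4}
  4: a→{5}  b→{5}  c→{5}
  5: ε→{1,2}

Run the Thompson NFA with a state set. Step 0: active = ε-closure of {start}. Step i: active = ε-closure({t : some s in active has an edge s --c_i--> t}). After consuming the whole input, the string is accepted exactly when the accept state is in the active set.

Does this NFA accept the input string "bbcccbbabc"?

Answer: ACCEPT

Derivation:
S₀ = ε-closure({0}) = {0,1,2}
'b' @ 1: {3,4}
'b' @ 2: {1,2,5}  [accepting]
'c' @ 3: {3,4}
'c' @ 4: {1,2,5}  [accepting]
'c' @ 5: {3,4}
'b' @ 6: {1,2,5}  [accepting]
'b' @ 7: {3,4}
'a' @ 8: {1,2,5}  [accepting]
'b' @ 9: {3,4}
'c' @ 10: {1,2,5}  [accepting]
final: {1,2,5}; accept 1 in set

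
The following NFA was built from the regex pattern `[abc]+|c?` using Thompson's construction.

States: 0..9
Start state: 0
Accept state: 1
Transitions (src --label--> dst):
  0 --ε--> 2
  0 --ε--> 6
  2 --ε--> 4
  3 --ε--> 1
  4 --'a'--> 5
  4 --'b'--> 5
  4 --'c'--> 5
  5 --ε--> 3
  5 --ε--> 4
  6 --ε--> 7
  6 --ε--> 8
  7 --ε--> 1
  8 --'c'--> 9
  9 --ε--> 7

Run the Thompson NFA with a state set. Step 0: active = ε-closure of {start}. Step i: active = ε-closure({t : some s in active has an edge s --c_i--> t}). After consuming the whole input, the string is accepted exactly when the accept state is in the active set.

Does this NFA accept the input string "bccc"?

start: ε-closure({0}) = {0,1,2,4,6,7,8}
'b' @ 1: {1,3,4,5}  [accepting]
'c' @ 2: {1,3,4,5}  [accepting]
'c' @ 3: {1,3,4,5}  [accepting]
'c' @ 4: {1,3,4,5}  [accepting]
final: {1,3,4,5}; accept 1 in set

Answer: ACCEPT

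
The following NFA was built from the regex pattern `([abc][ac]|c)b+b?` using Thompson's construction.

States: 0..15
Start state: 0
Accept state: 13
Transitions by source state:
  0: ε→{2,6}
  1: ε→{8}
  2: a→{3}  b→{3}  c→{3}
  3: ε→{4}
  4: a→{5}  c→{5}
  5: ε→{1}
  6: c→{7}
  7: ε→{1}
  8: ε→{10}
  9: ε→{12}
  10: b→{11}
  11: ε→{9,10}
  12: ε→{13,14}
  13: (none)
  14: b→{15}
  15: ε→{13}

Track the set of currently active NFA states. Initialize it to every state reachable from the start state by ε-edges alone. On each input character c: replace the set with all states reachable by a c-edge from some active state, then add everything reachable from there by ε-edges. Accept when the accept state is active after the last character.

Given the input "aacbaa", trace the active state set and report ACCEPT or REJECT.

S₀ = ε-closure({0}) = {0,2,6}
'a' @ 1: {3,4}
'a' @ 2: {1,5,8,10}
'c' @ 3: {}  — state set empty
rest 'baa' ignored (set empty)
end set {} — state 13 not in

Answer: REJECT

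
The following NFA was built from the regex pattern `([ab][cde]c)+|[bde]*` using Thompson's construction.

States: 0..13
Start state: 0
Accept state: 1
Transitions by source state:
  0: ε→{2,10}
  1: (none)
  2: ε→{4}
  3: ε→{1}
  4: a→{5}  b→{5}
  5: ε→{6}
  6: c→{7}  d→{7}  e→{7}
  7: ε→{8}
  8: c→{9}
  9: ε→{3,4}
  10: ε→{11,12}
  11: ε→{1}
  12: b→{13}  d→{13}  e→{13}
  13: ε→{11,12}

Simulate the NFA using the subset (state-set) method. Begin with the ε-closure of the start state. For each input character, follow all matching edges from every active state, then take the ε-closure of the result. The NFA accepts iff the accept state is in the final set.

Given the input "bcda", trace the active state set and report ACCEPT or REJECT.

Answer: REJECT

Steps:
S₀ = ε-closure({0}) = {0,1,2,4,10,11,12}
'b' @ 1: {1,5,6,11,12,13}  [accepting]
'c' @ 2: {7,8}
'd' @ 3: {}  — state set empty
rest 'a' ignored (set empty)
final: {}; accept 1 not in set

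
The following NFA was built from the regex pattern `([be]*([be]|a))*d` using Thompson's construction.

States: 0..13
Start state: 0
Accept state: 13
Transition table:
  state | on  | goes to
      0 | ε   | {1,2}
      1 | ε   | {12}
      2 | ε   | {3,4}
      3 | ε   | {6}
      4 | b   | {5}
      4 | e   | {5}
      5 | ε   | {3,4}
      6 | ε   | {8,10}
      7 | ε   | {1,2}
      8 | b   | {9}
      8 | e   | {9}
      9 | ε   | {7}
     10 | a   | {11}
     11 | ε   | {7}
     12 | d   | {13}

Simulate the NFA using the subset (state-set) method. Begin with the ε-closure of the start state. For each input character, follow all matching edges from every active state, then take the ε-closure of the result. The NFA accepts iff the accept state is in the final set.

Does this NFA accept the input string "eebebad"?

Answer: ACCEPT

Derivation:
S₀ = ε-closure({0}) = {0,1,2,3,4,6,8,10,12}
'e' @ 1: {1,2,3,4,5,6,7,8,9,10,12}
'e' @ 2: {1,2,3,4,5,6,7,8,9,10,12}
'b' @ 3: {1,2,3,4,5,6,7,8,9,10,12}
'e' @ 4: {1,2,3,4,5,6,7,8,9,10,12}
'b' @ 5: {1,2,3,4,5,6,7,8,9,10,12}
'a' @ 6: {1,2,3,4,6,7,8,10,11,12}
'd' @ 7: {13}  [accepting]
after full input: {13}  (accept=13 in)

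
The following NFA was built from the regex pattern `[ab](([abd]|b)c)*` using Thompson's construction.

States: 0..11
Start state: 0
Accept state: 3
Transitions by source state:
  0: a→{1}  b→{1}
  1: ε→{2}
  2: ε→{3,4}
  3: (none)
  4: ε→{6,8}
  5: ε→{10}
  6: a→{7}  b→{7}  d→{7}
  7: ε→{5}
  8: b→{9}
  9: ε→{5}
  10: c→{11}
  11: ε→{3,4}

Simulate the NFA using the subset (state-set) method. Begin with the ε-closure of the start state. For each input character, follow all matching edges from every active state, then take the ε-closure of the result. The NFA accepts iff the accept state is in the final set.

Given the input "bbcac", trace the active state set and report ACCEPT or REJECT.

start: ε-closure({0}) = {0}
'b' @ 1: {1,2,3,4,6,8}  ✓accept
'b' @ 2: {5,7,9,10}
'c' @ 3: {3,4,6,8,11}  ✓accept
'a' @ 4: {5,7,10}
'c' @ 5: {3,4,6,8,11}  ✓accept
after full input: {3,4,6,8,11}  (accept=3 in)

Answer: ACCEPT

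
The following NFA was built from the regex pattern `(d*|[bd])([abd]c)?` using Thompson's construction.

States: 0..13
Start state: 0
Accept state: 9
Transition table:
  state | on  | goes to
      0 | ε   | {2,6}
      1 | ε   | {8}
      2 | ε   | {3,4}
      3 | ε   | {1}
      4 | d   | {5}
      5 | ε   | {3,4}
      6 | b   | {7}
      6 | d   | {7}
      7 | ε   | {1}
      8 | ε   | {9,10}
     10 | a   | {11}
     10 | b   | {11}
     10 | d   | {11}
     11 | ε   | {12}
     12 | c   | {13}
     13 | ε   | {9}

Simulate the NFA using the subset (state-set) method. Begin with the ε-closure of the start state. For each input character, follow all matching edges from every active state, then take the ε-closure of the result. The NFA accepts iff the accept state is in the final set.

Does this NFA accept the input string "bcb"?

Answer: REJECT

Derivation:
initial (ε-close {0}): {0,1,2,3,4,6,8,9,10}
'b' @ 1: {1,7,8,9,10,11,12}  ✓accept
'c' @ 2: {9,13}  ✓accept
'b' @ 3: {}  — no active states
end set {} — state 9 not in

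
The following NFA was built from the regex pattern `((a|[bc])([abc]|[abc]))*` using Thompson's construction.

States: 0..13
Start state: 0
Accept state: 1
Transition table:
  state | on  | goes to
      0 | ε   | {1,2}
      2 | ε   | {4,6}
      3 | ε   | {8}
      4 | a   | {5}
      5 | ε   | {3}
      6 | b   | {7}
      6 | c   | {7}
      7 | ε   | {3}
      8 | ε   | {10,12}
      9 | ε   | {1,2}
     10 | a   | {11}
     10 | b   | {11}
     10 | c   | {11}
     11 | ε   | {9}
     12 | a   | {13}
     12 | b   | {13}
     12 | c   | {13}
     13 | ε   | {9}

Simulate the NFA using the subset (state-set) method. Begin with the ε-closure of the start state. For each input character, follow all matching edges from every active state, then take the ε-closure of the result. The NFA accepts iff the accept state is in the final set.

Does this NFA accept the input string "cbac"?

Answer: ACCEPT

Steps:
initial (ε-close {0}): {0,1,2,4,6}
'c' @ 1: {3,7,8,10,12}
'b' @ 2: {1,2,4,6,9,11,13}  [accepting]
'a' @ 3: {3,5,8,10,12}
'c' @ 4: {1,2,4,6,9,11,13}  [accepting]
end set {1,2,4,6,9,11,13} — state 1 in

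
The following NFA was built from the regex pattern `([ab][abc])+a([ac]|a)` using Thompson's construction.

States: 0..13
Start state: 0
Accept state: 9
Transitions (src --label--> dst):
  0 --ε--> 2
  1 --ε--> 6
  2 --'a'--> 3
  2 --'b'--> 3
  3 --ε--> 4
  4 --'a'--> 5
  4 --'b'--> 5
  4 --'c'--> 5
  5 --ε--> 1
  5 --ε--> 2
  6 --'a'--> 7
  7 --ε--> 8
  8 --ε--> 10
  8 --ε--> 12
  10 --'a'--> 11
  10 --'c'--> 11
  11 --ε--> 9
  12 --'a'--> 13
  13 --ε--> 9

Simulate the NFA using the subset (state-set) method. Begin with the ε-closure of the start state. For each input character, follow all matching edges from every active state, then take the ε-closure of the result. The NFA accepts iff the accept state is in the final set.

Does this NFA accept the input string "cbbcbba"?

Answer: REJECT

Derivation:
S₀ = ε-closure({0}) = {0,2}
'c' @ 1: {}  — state set empty
rest 'bbcbba' ignored (set empty)
after full input: {}  (accept=9 not in)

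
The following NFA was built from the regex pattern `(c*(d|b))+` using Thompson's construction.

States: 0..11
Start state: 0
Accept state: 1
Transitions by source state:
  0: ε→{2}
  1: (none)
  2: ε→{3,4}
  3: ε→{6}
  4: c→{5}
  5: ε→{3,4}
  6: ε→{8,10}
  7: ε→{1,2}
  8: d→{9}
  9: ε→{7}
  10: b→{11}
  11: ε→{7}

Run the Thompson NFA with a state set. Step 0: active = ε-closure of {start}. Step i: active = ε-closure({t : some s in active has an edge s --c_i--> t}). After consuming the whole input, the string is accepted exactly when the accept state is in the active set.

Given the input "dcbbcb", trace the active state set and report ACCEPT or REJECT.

start: ε-closure({0}) = {0,2,3,4,6,8,10}
'd' @ 1: {1,2,3,4,6,7,8,9,10}  (accept∈set)
'c' @ 2: {3,4,5,6,8,10}
'b' @ 3: {1,2,3,4,6,7,8,10,11}  (accept∈set)
'b' @ 4: {1,2,3,4,6,7,8,10,11}  (accept∈set)
'c' @ 5: {3,4,5,6,8,10}
'b' @ 6: {1,2,3,4,6,7,8,10,11}  (accept∈set)
final: {1,2,3,4,6,7,8,10,11}; accept 1 in set

Answer: ACCEPT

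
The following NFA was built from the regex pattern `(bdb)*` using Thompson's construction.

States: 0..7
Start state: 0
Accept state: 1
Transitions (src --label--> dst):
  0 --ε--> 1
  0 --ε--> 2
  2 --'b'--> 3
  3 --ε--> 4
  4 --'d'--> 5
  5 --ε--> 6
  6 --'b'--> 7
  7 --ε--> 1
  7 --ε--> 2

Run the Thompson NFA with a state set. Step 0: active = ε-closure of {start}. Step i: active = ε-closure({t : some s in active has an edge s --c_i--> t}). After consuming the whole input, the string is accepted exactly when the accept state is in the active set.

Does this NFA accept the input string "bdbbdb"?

start: ε-closure({0}) = {0,1,2}
'b' @ 1: {3,4}
'd' @ 2: {5,6}
'b' @ 3: {1,2,7}  (accept∈set)
'b' @ 4: {3,4}
'd' @ 5: {5,6}
'b' @ 6: {1,2,7}  (accept∈set)
end set {1,2,7} — state 1 in

Answer: ACCEPT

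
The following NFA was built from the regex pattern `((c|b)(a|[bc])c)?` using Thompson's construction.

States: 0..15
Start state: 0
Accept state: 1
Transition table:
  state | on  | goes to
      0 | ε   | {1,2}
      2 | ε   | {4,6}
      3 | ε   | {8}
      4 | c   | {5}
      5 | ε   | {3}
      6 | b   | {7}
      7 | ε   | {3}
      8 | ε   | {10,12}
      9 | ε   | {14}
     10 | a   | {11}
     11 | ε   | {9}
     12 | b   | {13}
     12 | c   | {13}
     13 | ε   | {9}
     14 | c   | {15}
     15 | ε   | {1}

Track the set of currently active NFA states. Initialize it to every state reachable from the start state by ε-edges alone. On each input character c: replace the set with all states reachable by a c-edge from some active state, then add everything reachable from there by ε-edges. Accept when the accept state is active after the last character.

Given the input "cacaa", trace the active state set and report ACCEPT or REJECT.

Answer: REJECT

Steps:
S₀ = ε-closure({0}) = {0,1,2,4,6}
'c' @ 1: {3,5,8,10,12}
'a' @ 2: {9,11,14}
'c' @ 3: {1,15}  (accept∈set)
'a' @ 4: {}  — dead — no transitions
rest 'a' ignored (set empty)
final: {}; accept 1 not in set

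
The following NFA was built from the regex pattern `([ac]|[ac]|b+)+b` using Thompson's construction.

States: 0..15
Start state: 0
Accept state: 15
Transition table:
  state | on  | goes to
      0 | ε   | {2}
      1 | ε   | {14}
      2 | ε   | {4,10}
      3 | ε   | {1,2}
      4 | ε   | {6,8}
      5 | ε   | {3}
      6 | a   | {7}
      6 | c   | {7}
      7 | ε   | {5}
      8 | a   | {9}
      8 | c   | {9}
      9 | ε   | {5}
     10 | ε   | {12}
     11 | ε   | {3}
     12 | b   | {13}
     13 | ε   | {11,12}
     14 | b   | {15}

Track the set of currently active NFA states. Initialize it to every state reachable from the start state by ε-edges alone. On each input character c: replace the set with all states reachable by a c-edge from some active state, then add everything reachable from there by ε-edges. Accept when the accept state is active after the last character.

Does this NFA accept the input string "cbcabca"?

start: ε-closure({0}) = {0,2,4,6,8,10,12}
'c' @ 1: {1,2,3,4,5,6,7,8,9,10,12,14}
'b' @ 2: {1,2,3,4,6,8,10,11,12,13,14,15}  (accept∈set)
'c' @ 3: {1,2,3,4,5,6,7,8,9,10,12,14}
'a' @ 4: {1,2,3,4,5,6,7,8,9,10,12,14}
'b' @ 5: {1,2,3,4,6,8,10,11,12,13,14,15}  (accept∈set)
'c' @ 6: {1,2,3,4,5,6,7,8,9,10,12,14}
'a' @ 7: {1,2,3,4,5,6,7,8,9,10,12,14}
end set {1,2,3,4,5,6,7,8,9,10,12,14} — state 15 not in

Answer: REJECT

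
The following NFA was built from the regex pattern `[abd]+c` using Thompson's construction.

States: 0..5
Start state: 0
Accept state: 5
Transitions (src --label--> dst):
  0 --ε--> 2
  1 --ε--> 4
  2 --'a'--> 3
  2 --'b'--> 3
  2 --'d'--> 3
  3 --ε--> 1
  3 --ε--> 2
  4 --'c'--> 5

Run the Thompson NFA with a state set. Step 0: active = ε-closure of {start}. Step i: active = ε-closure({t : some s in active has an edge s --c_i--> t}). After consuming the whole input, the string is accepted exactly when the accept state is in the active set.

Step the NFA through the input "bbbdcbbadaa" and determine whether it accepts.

start: ε-closure({0}) = {0,2}
'b' @ 1: {1,2,3,4}
'b' @ 2: {1,2,3,4}
'b' @ 3: {1,2,3,4}
'd' @ 4: {1,2,3,4}
'c' @ 5: {5}  [accepting]
'b' @ 6: {}  — dead — no transitions
rest 'badaa' ignored (set empty)
after full input: {}  (accept=5 not in)

Answer: REJECT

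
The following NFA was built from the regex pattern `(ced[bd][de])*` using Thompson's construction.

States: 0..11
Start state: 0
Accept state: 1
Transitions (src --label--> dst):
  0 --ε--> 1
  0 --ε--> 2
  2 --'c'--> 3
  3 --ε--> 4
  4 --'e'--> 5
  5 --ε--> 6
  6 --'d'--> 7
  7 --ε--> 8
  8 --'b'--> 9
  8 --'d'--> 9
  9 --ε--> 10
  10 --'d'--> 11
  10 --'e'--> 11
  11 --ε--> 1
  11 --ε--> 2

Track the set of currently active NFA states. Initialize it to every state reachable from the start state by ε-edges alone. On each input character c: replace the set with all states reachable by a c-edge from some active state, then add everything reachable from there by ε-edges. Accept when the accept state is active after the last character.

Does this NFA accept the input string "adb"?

Answer: REJECT

Derivation:
S₀ = ε-closure({0}) = {0,1,2}
'a' @ 1: {}  — no active states
rest 'db' ignored (set empty)
after full input: {}  (accept=1 not in)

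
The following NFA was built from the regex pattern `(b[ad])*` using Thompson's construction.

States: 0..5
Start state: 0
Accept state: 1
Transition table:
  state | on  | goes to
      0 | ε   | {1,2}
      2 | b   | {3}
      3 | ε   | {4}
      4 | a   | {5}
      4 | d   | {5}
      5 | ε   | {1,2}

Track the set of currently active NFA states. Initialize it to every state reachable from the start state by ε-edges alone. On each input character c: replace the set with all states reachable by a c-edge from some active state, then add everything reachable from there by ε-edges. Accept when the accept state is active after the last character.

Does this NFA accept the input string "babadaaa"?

start: ε-closure({0}) = {0,1,2}
'b' @ 1: {3,4}
'a' @ 2: {1,2,5}  ✓accept
'b' @ 3: {3,4}
'a' @ 4: {1,2,5}  ✓accept
'd' @ 5: {}  — no active states
rest 'aaa' ignored (set empty)
final: {}; accept 1 not in set

Answer: REJECT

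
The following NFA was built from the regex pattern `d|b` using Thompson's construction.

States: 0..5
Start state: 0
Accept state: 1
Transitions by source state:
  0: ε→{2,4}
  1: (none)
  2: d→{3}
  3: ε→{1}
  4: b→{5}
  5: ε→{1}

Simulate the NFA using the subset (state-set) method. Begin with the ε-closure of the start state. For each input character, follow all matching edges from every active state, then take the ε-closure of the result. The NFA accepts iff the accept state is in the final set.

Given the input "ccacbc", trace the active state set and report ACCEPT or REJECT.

initial (ε-close {0}): {0,2,4}
'c' @ 1: {}  — dead — no transitions
rest 'cacbc' ignored (set empty)
final: {}; accept 1 not in set

Answer: REJECT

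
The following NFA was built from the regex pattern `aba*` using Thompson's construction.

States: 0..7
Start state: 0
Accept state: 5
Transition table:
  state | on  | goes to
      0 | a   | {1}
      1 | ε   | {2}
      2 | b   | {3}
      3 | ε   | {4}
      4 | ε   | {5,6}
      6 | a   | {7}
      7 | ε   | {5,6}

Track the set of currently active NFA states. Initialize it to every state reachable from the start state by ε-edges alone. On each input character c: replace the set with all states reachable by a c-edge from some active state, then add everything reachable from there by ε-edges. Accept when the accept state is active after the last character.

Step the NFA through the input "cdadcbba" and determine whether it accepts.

Answer: REJECT

Trace:
S₀ = ε-closure({0}) = {0}
'c' @ 1: {}  — no active states
rest 'dadcbba' ignored (set empty)
final: {}; accept 5 not in set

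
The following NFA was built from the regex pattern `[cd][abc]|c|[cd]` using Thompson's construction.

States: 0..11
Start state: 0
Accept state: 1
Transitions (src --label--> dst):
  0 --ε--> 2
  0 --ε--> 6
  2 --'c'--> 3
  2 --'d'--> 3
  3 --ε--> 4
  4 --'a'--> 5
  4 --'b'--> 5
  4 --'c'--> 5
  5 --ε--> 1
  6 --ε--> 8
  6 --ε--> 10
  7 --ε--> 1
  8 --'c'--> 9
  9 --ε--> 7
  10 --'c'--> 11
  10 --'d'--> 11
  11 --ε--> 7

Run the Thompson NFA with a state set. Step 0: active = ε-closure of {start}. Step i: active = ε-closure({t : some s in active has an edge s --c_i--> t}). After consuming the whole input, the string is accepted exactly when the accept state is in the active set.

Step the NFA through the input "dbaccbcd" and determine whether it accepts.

S₀ = ε-closure({0}) = {0,2,6,8,10}
'd' @ 1: {1,3,4,7,11}  ✓accept
'b' @ 2: {1,5}  ✓accept
'a' @ 3: {}  — dead — no transitions
rest 'ccbcd' ignored (set empty)
end set {} — state 1 not in

Answer: REJECT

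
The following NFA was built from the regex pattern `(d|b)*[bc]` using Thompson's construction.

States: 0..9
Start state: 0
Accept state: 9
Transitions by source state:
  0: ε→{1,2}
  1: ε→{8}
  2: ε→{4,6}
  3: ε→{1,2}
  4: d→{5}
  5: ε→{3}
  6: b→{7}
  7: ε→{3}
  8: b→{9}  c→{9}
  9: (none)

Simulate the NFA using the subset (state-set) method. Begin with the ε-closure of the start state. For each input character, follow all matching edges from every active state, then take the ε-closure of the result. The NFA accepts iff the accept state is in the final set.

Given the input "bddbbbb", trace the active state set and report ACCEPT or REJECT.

Answer: ACCEPT

Derivation:
S₀ = ε-closure({0}) = {0,1,2,4,6,8}
'b' @ 1: {1,2,3,4,6,7,8,9}  (accept∈set)
'd' @ 2: {1,2,3,4,5,6,8}
'd' @ 3: {1,2,3,4,5,6,8}
'b' @ 4: {1,2,3,4,6,7,8,9}  (accept∈set)
'b' @ 5: {1,2,3,4,6,7,8,9}  (accept∈set)
'b' @ 6: {1,2,3,4,6,7,8,9}  (accept∈set)
'b' @ 7: {1,2,3,4,6,7,8,9}  (accept∈set)
end set {1,2,3,4,6,7,8,9} — state 9 in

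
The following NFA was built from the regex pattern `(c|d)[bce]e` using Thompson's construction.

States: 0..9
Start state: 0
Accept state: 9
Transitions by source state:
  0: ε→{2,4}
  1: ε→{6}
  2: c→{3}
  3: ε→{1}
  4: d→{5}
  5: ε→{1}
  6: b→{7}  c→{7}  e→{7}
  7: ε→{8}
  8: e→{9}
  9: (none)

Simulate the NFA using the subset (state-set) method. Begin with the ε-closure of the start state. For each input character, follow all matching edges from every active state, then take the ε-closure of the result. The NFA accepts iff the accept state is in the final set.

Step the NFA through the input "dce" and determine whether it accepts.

initial (ε-close {0}): {0,2,4}
'd' @ 1: {1,5,6}
'c' @ 2: {7,8}
'e' @ 3: {9}  (accept∈set)
end set {9} — state 9 in

Answer: ACCEPT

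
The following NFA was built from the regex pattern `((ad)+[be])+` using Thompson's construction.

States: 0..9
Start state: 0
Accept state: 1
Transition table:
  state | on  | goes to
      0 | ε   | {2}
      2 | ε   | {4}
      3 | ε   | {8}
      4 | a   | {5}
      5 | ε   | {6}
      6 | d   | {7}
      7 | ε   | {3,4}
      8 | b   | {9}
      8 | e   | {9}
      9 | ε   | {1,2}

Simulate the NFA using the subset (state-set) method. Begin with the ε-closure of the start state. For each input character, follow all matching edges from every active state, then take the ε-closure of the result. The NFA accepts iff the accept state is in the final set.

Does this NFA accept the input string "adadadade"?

S₀ = ε-closure({0}) = {0,2,4}
'a' @ 1: {5,6}
'd' @ 2: {3,4,7,8}
'a' @ 3: {5,6}
'd' @ 4: {3,4,7,8}
'a' @ 5: {5,6}
'd' @ 6: {3,4,7,8}
'a' @ 7: {5,6}
'd' @ 8: {3,4,7,8}
'e' @ 9: {1,2,4,9}  (accept∈set)
final: {1,2,4,9}; accept 1 in set

Answer: ACCEPT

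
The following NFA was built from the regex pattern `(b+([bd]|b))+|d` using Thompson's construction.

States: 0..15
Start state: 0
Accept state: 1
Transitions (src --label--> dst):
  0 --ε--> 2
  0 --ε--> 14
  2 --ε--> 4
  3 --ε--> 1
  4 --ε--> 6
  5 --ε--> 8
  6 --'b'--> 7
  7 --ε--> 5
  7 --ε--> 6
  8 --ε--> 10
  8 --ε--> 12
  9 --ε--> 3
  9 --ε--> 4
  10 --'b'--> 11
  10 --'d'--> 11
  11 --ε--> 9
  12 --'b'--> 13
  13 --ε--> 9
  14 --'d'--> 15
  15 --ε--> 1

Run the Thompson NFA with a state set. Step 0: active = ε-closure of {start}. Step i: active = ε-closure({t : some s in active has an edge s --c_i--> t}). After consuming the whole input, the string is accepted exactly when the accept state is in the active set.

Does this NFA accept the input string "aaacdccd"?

S₀ = ε-closure({0}) = {0,2,4,6,14}
'a' @ 1: {}  — dead — no transitions
rest 'aacdccd' ignored (set empty)
end set {} — state 1 not in

Answer: REJECT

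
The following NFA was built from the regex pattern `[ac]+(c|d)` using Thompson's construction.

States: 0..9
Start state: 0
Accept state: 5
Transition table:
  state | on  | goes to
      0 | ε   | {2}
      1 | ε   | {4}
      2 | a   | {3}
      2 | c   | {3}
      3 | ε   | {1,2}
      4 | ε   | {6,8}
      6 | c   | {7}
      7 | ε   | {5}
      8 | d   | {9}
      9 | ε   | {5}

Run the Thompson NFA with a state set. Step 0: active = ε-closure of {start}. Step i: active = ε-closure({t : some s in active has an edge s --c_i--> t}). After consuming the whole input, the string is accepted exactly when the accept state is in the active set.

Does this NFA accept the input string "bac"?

Answer: REJECT

Steps:
S₀ = ε-closure({0}) = {0,2}
'b' @ 1: {}  — state set empty
rest 'ac' ignored (set empty)
final: {}; accept 5 not in set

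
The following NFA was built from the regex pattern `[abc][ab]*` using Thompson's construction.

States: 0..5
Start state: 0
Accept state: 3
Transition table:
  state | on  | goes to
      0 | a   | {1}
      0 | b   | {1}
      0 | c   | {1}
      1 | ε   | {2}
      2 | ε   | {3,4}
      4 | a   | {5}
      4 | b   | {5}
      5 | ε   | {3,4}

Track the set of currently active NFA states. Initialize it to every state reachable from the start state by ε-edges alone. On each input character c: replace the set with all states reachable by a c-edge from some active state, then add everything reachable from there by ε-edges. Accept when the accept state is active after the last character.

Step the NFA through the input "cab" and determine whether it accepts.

initial (ε-close {0}): {0}
'c' @ 1: {1,2,3,4}  ✓accept
'a' @ 2: {3,4,5}  ✓accept
'b' @ 3: {3,4,5}  ✓accept
end set {3,4,5} — state 3 in

Answer: ACCEPT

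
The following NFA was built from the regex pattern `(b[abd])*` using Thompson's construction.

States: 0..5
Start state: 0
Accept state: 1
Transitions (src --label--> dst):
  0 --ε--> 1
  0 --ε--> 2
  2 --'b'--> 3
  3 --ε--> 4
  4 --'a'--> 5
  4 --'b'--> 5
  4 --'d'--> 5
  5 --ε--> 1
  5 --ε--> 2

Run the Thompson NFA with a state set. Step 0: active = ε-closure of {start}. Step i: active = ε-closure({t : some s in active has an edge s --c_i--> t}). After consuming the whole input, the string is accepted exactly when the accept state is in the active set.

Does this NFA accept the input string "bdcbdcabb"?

Answer: REJECT

Steps:
S₀ = ε-closure({0}) = {0,1,2}
'b' @ 1: {3,4}
'd' @ 2: {1,2,5}  (accept∈set)
'c' @ 3: {}  — state set empty
rest 'bdcabb' ignored (set empty)
end set {} — state 1 not in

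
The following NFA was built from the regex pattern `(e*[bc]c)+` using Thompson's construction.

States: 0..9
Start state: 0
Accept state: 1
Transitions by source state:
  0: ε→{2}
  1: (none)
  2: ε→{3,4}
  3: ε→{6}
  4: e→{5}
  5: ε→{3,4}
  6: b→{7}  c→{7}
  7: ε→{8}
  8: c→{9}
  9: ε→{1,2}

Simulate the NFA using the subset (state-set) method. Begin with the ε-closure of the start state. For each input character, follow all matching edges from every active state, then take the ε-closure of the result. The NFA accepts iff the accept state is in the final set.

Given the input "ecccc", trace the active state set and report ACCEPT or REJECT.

Answer: ACCEPT

Trace:
initial (ε-close {0}): {0,2,3,4,6}
'e' @ 1: {3,4,5,6}
'c' @ 2: {7,8}
'c' @ 3: {1,2,3,4,6,9}  (accept∈set)
'c' @ 4: {7,8}
'c' @ 5: {1,2,3,4,6,9}  (accept∈set)
end set {1,2,3,4,6,9} — state 1 in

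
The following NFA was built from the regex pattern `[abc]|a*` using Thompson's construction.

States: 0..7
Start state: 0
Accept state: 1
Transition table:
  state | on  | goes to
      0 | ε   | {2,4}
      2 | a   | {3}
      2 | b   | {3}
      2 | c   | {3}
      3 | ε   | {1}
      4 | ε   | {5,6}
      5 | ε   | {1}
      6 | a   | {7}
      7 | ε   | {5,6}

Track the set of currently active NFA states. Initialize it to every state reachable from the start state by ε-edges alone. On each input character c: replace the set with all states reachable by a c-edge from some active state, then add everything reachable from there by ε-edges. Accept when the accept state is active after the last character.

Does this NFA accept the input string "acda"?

Answer: REJECT

Trace:
initial (ε-close {0}): {0,1,2,4,5,6}
'a' @ 1: {1,3,5,6,7}  ✓accept
'c' @ 2: {}  — dead — no transitions
rest 'da' ignored (set empty)
after full input: {}  (accept=1 not in)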